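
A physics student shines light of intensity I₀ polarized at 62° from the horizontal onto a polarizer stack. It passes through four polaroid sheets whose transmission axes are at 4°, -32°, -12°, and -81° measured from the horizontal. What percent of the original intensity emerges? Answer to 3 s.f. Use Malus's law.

≈ 2.08%

By Malus's law, I₁ = I₀ cos²(4° − 62°) = I₀ cos²(58°) = 0.2808 I₀.
I₂ = I₁ cos²(-32° − 4°) = 0.2808 I₀ · cos²(36°) = 0.1838 I₀.
I₃ = I₂ cos²(-12° + 32°) = 0.1838 I₀ · cos²(20°) = 0.1623 I₀.
I₄ = I₃ cos²(-81° + 12°) = 0.1623 I₀ · cos²(69°) = 0.02084 I₀.
That is 2.084% of the incident intensity.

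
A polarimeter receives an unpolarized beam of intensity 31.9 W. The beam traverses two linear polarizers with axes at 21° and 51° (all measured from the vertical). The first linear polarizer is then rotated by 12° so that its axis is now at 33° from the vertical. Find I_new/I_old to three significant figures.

I_new/I_old ≈ 1.21

Before rotation:
Unpolarized light through the first polarizer → I₁ = ½ I₀, now polarized at 21°.
I₂ = I₁ cos²(51° − 21°) = 0.5 I₀ · cos²(30°) = 0.375 I₀.
After rotation:
Unpolarized light through the first polarizer → I₁ = ½ I₀, now polarized at 33°.
I₂ = I₁ cos²(51° − 33°) = 0.5 I₀ · cos²(18°) = 0.4523 I₀.
Ratio = 0.4523 / 0.375 = 1.206.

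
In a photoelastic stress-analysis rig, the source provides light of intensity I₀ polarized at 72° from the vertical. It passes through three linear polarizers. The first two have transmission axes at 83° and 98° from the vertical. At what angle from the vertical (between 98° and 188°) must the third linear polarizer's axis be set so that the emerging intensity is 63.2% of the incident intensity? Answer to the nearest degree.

I₁ = I₀ cos²(83° − 72°) = I₀ cos²(11°) = 0.9636 I₀.
I₂ = I₁ cos²(98° − 83°) = 0.9636 I₀ · cos²(15°) = 0.899 I₀.
Need I₃/I₀ = 0.632, so cos²(θ − 98°) = 0.632 / 0.899 = 0.703.
θ − 98° = arccos(√0.703) = 33.0°, giving θ ≈ 98 + 33.0 = 131.0°.

θ ≈ 131°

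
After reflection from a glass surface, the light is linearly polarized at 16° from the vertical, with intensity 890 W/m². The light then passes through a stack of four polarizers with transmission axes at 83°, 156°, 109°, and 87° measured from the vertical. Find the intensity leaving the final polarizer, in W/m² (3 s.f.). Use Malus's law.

By Malus's law, I₁ = 890 W/m² · cos²(67°) = 135.9 W/m².
I₂ = I₁ · cos²(73°) = 135.9 · 0.08548 = 11.61 W/m².
I₃ = I₂ · cos²(47°) = 11.61 · 0.4651 = 5.402 W/m².
I₄ = I₃ · cos²(22°) = 5.402 · 0.8597 = 4.644 W/m².

I ≈ 4.64 W/m²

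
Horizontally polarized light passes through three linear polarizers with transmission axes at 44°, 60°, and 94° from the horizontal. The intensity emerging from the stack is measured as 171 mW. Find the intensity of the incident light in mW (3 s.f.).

By Malus's law, I₁ = I₀ cos²(44° − 0°) = I₀ cos²(44°) = 0.5174 I₀.
I₂ = I₁ cos²(60° − 44°) = 0.5174 I₀ · cos²(16°) = 0.4781 I₀.
I₃ = I₂ cos²(94° − 60°) = 0.4781 I₀ · cos²(34°) = 0.3286 I₀.
So 171 mW = 0.3286 I₀, giving I₀ = 171/0.3286 = 520.4 mW.

I₀ ≈ 520 mW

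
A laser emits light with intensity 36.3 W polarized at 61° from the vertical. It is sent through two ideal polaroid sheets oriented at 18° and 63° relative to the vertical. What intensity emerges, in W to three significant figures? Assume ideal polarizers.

I ≈ 9.71 W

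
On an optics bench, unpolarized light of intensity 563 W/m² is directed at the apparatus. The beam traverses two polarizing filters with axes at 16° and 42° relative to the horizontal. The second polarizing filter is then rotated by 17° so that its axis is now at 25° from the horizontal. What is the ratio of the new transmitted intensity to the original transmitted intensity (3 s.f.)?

Before rotation:
Unpolarized light through the first polarizer → I₁ = ½ I₀, now polarized at 16°.
I₂ = I₁ cos²(42° − 16°) = 0.5 I₀ · cos²(26°) = 0.4039 I₀.
After rotation:
Unpolarized light through the first polarizer → I₁ = ½ I₀, now polarized at 16°.
I₂ = I₁ cos²(25° − 16°) = 0.5 I₀ · cos²(9°) = 0.4878 I₀.
Ratio = 0.4878 / 0.4039 = 1.208.

I_new/I_old ≈ 1.21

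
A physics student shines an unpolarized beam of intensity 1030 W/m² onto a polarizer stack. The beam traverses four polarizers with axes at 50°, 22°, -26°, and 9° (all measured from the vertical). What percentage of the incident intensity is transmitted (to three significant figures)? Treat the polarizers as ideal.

Unpolarized light through the first polarizer → I₁ = 1030 W/m²/2 = 515 W/m², polarized at 50°.
I₂ = I₁ · cos²(28°) = 515 · 0.7796 = 401.5 W/m².
I₃ = I₂ · cos²(48°) = 401.5 · 0.4477 = 179.8 W/m².
I₄ = I₃ · cos²(35°) = 179.8 · 0.671 = 120.6 W/m².
That is 11.71% of the incident intensity.

≈ 11.7%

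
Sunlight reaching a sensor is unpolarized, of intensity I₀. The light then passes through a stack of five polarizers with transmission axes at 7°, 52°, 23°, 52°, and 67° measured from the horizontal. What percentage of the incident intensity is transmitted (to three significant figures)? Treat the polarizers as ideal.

Unpolarized light through the first polarizer → I₁ = ½ I₀, now polarized at 7°.
I₂ = I₁ cos²(52° − 7°) = 0.5 I₀ · cos²(45°) = 0.25 I₀.
I₃ = I₂ cos²(23° − 52°) = 0.25 I₀ · cos²(29°) = 0.1912 I₀.
I₄ = I₃ cos²(52° − 23°) = 0.1912 I₀ · cos²(29°) = 0.1463 I₀.
I₅ = I₄ cos²(67° − 52°) = 0.1463 I₀ · cos²(15°) = 0.1365 I₀.
That is 13.65% of the incident intensity.

≈ 13.6%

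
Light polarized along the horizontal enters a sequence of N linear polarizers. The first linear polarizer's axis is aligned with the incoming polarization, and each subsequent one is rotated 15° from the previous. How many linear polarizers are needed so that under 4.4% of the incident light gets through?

First polarizer is aligned with the polarization: full transmission.
Each further stage multiplies by cos²(15°) = 0.933.
After N polarizers: T = 0.933^(N−1). Require T < 0.044 ⇒ N−1 > ln(0.044)/ln(0.933) = 45.05, so N−1 ≥ 46 and N = 47.
Check: N=47 gives T = 0.04119 < 0.044; N=46 gives T = 0.04415.

N = 47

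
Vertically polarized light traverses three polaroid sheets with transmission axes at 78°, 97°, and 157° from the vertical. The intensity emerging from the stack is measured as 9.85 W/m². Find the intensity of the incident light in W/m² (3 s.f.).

I₁ = I₀ cos²(78° − 0°) = I₀ cos²(78°) = 0.04323 I₀.
I₂ = I₁ cos²(97° − 78°) = 0.04323 I₀ · cos²(19°) = 0.03865 I₀.
I₃ = I₂ cos²(157° − 97°) = 0.03865 I₀ · cos²(60°) = 0.009661 I₀.
So 9.85 W/m² = 0.009661 I₀, giving I₀ = 9.85/0.009661 = 1020 W/m².

I₀ ≈ 1020 W/m²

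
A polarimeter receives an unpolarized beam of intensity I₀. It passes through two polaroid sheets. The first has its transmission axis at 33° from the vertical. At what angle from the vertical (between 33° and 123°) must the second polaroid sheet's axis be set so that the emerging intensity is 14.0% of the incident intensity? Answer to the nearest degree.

Unpolarized light through the first polarizer → I₁ = ½ I₀, now polarized at 33°.
Need I₂/I₀ = 0.14, so cos²(θ − 33°) = 0.14 / 0.5 = 0.28.
θ − 33° = arccos(√0.28) = 58.1°, giving θ ≈ 33 + 58.1 = 91.1°.

θ ≈ 91°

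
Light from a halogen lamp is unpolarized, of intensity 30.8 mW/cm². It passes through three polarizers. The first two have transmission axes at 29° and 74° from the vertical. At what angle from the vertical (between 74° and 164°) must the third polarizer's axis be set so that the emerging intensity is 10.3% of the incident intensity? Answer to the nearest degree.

θ ≈ 124°

Unpolarized light through the first polarizer → I₁ = ½ I₀, now polarized at 29°.
I₂ = I₁ cos²(74° − 29°) = 0.5 I₀ · cos²(45°) = 0.25 I₀.
Need I₃/I₀ = 0.103, so cos²(θ − 74°) = 0.103 / 0.25 = 0.412.
θ − 74° = arccos(√0.412) = 50.1°, giving θ ≈ 74 + 50.1 = 124.1°.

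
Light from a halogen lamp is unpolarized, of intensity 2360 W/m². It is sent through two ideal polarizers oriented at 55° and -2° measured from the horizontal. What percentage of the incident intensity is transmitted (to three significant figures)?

≈ 14.8%

Unpolarized light through the first polarizer → I₁ = 2360 W/m²/2 = 1180 W/m², polarized at 55°.
I₂ = I₁ · cos²(57°) = 1180 · 0.2966 = 350 W/m².
That is 14.83% of the incident intensity.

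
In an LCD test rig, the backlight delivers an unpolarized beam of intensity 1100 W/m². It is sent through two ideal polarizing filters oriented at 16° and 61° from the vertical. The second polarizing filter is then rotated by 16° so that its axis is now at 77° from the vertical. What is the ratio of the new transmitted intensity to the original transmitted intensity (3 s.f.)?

Before rotation:
Unpolarized light through the first polarizer → I₁ = ½ I₀, now polarized at 16°.
I₂ = I₁ cos²(61° − 16°) = 0.5 I₀ · cos²(45°) = 0.25 I₀.
After rotation:
Unpolarized light through the first polarizer → I₁ = ½ I₀, now polarized at 16°.
I₂ = I₁ cos²(77° − 16°) = 0.5 I₀ · cos²(61°) = 0.1175 I₀.
Ratio = 0.1175 / 0.25 = 0.4701.

I_new/I_old ≈ 0.470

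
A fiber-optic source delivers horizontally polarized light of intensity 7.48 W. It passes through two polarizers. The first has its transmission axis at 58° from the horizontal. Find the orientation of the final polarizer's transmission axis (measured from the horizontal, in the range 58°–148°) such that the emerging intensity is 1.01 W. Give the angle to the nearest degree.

I₁ = I₀ cos²(58° − 0°) = I₀ cos²(58°) = 0.2808 I₀.
Target fraction: 1.01 / 7.48 W = 0.135 of I₀.
Need I₂/I₀ = 0.135, so cos²(θ − 58°) = 0.135 / 0.2808 = 0.4808.
θ − 58° = arccos(√0.4808) = 46.1°, giving θ ≈ 58 + 46.1 = 104.1°.

θ ≈ 104°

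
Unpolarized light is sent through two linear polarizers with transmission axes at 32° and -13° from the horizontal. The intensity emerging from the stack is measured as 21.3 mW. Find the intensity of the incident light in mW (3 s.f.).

Unpolarized light through the first polarizer → I₁ = ½ I₀, now polarized at 32°.
I₂ = I₁ cos²(-13° − 32°) = 0.5 I₀ · cos²(45°) = 0.25 I₀.
So 21.3 mW = 0.25 I₀, giving I₀ = 21.3/0.25 = 85.2 mW.

I₀ ≈ 85.2 mW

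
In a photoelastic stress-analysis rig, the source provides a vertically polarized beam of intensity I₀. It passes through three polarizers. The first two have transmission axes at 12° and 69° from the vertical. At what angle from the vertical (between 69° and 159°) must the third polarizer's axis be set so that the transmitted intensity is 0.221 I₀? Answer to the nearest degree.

By Malus's law, I₁ = I₀ cos²(12° − 0°) = I₀ cos²(12°) = 0.9568 I₀.
I₂ = I₁ cos²(69° − 12°) = 0.9568 I₀ · cos²(57°) = 0.2838 I₀.
Need I₃/I₀ = 0.221, so cos²(θ − 69°) = 0.221 / 0.2838 = 0.7787.
θ − 69° = arccos(√0.7787) = 28.1°, giving θ ≈ 69 + 28.1 = 97.1°.

θ ≈ 97°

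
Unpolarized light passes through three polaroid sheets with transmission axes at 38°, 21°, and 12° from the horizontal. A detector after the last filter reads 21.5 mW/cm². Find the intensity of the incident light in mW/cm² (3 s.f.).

Unpolarized light through the first polarizer → I₁ = ½ I₀, now polarized at 38°.
I₂ = I₁ cos²(21° − 38°) = 0.5 I₀ · cos²(17°) = 0.4573 I₀.
I₃ = I₂ cos²(12° − 21°) = 0.4573 I₀ · cos²(9°) = 0.4461 I₀.
So 21.5 mW/cm² = 0.4461 I₀, giving I₀ = 21.5/0.4461 = 48.2 mW/cm².

I₀ ≈ 48.2 mW/cm²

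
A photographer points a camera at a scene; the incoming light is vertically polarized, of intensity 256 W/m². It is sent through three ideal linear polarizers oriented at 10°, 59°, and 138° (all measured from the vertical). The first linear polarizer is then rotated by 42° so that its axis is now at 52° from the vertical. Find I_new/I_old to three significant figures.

I_new/I_old ≈ 0.895

Before rotation:
I₁ = I₀ cos²(10° − 0°) = I₀ cos²(10°) = 0.9698 I₀.
I₂ = I₁ cos²(59° − 10°) = 0.9698 I₀ · cos²(49°) = 0.4174 I₀.
I₃ = I₂ cos²(138° − 59°) = 0.4174 I₀ · cos²(79°) = 0.0152 I₀.
After rotation:
I₁ = I₀ cos²(52° − 0°) = I₀ cos²(52°) = 0.379 I₀.
I₂ = I₁ cos²(59° − 52°) = 0.379 I₀ · cos²(7°) = 0.3734 I₀.
I₃ = I₂ cos²(138° − 59°) = 0.3734 I₀ · cos²(79°) = 0.0136 I₀.
Ratio = 0.0136 / 0.0152 = 0.8945.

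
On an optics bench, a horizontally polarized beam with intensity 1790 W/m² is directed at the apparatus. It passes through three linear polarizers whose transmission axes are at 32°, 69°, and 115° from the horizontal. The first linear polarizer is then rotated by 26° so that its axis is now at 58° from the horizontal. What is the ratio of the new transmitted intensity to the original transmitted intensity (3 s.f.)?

I_new/I_old ≈ 0.590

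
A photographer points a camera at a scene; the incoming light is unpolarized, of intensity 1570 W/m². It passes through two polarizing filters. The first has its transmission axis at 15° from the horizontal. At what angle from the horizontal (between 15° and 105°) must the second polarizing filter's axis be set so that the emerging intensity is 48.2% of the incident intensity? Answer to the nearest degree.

Unpolarized light through the first polarizer → I₁ = ½ I₀, now polarized at 15°.
Need I₂/I₀ = 0.482, so cos²(θ − 15°) = 0.482 / 0.5 = 0.964.
θ − 15° = arccos(√0.964) = 10.9°, giving θ ≈ 15 + 10.9 = 25.9°.

θ ≈ 26°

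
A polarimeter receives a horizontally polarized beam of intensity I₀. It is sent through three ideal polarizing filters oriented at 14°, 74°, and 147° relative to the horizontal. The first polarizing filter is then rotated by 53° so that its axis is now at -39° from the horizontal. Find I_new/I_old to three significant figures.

Before rotation:
By Malus's law, I₁ = I₀ cos²(14° − 0°) = I₀ cos²(14°) = 0.9415 I₀.
I₂ = I₁ cos²(74° − 14°) = 0.9415 I₀ · cos²(60°) = 0.2354 I₀.
I₃ = I₂ cos²(147° − 74°) = 0.2354 I₀ · cos²(73°) = 0.02012 I₀.
After rotation:
I₁ = I₀ cos²(-39° − 0°) = I₀ cos²(39°) = 0.604 I₀.
Angle between axes 1 and 2: 67°. I₂ = 0.604 I₀ · cos²(67°) = 0.09221 I₀.
I₃ = I₂ cos²(147° − 74°) = 0.09221 I₀ · cos²(73°) = 0.007882 I₀.
Ratio = 0.007882 / 0.02012 = 0.3918.

I_new/I_old ≈ 0.392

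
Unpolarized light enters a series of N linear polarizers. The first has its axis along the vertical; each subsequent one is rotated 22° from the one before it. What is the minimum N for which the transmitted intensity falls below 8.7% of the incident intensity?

N = 13

First polarizer halves the unpolarized light: factor 1/2.
Each further stage multiplies by cos²(22°) = 0.8597.
After N polarizers: T = 0.5·0.8597^(N−1). Require T < 0.087 ⇒ N−1 > ln(0.087/0.5)/ln(0.8597) = 11.56, so N−1 ≥ 12 and N = 13.
Check: N=13 gives T = 0.08146 < 0.087; N=12 gives T = 0.09476.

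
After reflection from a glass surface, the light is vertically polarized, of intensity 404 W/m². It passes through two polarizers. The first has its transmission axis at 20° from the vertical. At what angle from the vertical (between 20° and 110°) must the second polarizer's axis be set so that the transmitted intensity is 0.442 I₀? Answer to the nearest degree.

I₁ = I₀ cos²(20° − 0°) = I₀ cos²(20°) = 0.883 I₀.
Need I₂/I₀ = 0.442, so cos²(θ − 20°) = 0.442 / 0.883 = 0.5006.
θ − 20° = arccos(√0.5006) = 45.0°, giving θ ≈ 20 + 45.0 = 65.0°.

θ ≈ 65°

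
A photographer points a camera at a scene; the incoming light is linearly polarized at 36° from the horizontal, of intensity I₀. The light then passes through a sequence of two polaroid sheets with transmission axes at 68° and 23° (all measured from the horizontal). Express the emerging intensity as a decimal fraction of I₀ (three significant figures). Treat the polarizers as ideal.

By Malus's law, I₁ = I₀ cos²(68° − 36°) = I₀ cos²(32°) = 0.7192 I₀.
I₂ = I₁ cos²(23° − 68°) = 0.7192 I₀ · cos²(45°) = 0.3596 I₀.
Transmitted fraction = 0.3596.

≈ 0.360 I₀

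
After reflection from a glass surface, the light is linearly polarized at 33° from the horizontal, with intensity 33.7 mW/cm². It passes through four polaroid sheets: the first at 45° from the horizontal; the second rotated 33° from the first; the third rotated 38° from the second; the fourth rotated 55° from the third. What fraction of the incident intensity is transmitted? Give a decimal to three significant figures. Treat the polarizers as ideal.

I₁ = 33.7 mW/cm² · cos²(12°) = 32.24 mW/cm².
I₂ = I₁ · cos²(33°) = 32.24 · 0.7034 = 22.68 mW/cm².
I₃ = I₂ · cos²(38°) = 22.68 · 0.621 = 14.08 mW/cm².
I₄ = I₃ · cos²(55°) = 14.08 · 0.329 = 4.633 mW/cm².
Transmitted fraction = 0.1375.

I/I₀ ≈ 0.137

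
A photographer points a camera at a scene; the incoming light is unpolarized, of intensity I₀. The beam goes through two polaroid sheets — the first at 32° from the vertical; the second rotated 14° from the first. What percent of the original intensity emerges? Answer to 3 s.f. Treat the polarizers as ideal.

≈ 47.1%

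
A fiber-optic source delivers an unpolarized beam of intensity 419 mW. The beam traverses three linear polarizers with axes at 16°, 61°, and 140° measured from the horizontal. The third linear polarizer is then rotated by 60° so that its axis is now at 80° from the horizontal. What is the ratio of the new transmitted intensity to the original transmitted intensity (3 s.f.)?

Before rotation:
Unpolarized light through the first polarizer → I₁ = ½ I₀, now polarized at 16°.
I₂ = I₁ cos²(61° − 16°) = 0.5 I₀ · cos²(45°) = 0.25 I₀.
I₃ = I₂ cos²(140° − 61°) = 0.25 I₀ · cos²(79°) = 0.009102 I₀.
After rotation:
Unpolarized light through the first polarizer → I₁ = ½ I₀, now polarized at 16°.
I₂ = I₁ cos²(61° − 16°) = 0.5 I₀ · cos²(45°) = 0.25 I₀.
I₃ = I₂ cos²(80° − 61°) = 0.25 I₀ · cos²(19°) = 0.2235 I₀.
Ratio = 0.2235 / 0.009102 = 24.56.

I_new/I_old ≈ 24.6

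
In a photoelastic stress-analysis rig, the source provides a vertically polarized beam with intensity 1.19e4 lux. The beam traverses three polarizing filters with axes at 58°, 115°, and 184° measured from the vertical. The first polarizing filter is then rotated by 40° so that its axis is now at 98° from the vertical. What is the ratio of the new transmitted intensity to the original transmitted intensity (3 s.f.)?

I_new/I_old ≈ 0.213

Before rotation:
By Malus's law, I₁ = I₀ cos²(58° − 0°) = I₀ cos²(58°) = 0.2808 I₀.
I₂ = I₁ cos²(115° − 58°) = 0.2808 I₀ · cos²(57°) = 0.0833 I₀.
I₃ = I₂ cos²(184° − 115°) = 0.0833 I₀ · cos²(69°) = 0.0107 I₀.
After rotation:
I₁ = I₀ cos²(98° − 0°) = I₀ cos²(82°) = 0.01937 I₀.
I₂ = I₁ cos²(115° − 98°) = 0.01937 I₀ · cos²(17°) = 0.01771 I₀.
I₃ = I₂ cos²(184° − 115°) = 0.01771 I₀ · cos²(69°) = 0.002275 I₀.
Ratio = 0.002275 / 0.0107 = 0.2127.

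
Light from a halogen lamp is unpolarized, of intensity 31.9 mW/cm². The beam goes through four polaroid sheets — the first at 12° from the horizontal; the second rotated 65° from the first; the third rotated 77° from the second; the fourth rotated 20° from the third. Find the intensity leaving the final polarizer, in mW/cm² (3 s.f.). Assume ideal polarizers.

Unpolarized light through the first polarizer → I₁ = 31.9 mW/cm²/2 = 15.95 mW/cm², polarized at 12°.
I₂ = I₁ · cos²(65°) = 15.95 · 0.1786 = 2.849 mW/cm².
I₃ = I₂ · cos²(77°) = 2.849 · 0.0506 = 0.1442 mW/cm².
I₄ = I₃ · cos²(20°) = 0.1442 · 0.883 = 0.1273 mW/cm².

I ≈ 0.127 mW/cm²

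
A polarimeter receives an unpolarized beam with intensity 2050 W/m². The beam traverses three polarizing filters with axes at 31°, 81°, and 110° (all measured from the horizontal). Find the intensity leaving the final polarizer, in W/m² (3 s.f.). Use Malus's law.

Unpolarized light through the first polarizer → I₁ = 2050 W/m²/2 = 1025 W/m², polarized at 31°.
I₂ = I₁ · cos²(50°) = 1025 · 0.4132 = 423.5 W/m².
I₃ = I₂ · cos²(29°) = 423.5 · 0.765 = 324 W/m².

I ≈ 324 W/m²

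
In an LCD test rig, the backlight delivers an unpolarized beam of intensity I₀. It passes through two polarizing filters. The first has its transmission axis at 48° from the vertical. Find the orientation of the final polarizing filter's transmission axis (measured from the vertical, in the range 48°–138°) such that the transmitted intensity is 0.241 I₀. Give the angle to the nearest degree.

θ ≈ 94°

Unpolarized light through the first polarizer → I₁ = ½ I₀, now polarized at 48°.
Need I₂/I₀ = 0.241, so cos²(θ − 48°) = 0.241 / 0.5 = 0.482.
θ − 48° = arccos(√0.482) = 46.0°, giving θ ≈ 48 + 46.0 = 94.0°.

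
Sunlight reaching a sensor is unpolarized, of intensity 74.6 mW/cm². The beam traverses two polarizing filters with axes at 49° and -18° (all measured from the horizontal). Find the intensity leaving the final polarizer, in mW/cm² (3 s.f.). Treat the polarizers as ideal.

I ≈ 5.69 mW/cm²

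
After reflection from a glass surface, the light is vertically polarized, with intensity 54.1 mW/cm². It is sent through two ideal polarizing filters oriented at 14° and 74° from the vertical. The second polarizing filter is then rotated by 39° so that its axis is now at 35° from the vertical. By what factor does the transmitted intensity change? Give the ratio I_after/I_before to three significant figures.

Before rotation:
I₁ = I₀ cos²(14° − 0°) = I₀ cos²(14°) = 0.9415 I₀.
I₂ = I₁ cos²(74° − 14°) = 0.9415 I₀ · cos²(60°) = 0.2354 I₀.
After rotation:
I₁ = I₀ cos²(14° − 0°) = I₀ cos²(14°) = 0.9415 I₀.
I₂ = I₁ cos²(35° − 14°) = 0.9415 I₀ · cos²(21°) = 0.8206 I₀.
Ratio = 0.8206 / 0.2354 = 3.486.

I_new/I_old ≈ 3.49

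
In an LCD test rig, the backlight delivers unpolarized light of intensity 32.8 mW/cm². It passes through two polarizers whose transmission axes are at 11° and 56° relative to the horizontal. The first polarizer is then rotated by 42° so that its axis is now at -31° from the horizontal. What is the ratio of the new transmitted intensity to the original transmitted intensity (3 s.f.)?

I_new/I_old ≈ 0.00548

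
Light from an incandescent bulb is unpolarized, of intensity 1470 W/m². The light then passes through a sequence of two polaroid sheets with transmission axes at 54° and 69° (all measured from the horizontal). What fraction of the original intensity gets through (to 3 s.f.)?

I/I₀ ≈ 0.467

Unpolarized light through the first polarizer → I₁ = 1470 W/m²/2 = 735 W/m², polarized at 54°.
I₂ = I₁ · cos²(15°) = 735 · 0.933 = 685.8 W/m².
Transmitted fraction = 0.4665.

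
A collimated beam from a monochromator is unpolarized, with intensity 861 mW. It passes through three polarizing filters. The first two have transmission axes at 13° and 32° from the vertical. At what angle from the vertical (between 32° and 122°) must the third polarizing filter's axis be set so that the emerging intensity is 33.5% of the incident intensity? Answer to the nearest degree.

Unpolarized light through the first polarizer → I₁ = ½ I₀, now polarized at 13°.
I₂ = I₁ cos²(32° − 13°) = 0.5 I₀ · cos²(19°) = 0.447 I₀.
Need I₃/I₀ = 0.335, so cos²(θ − 32°) = 0.335 / 0.447 = 0.7494.
θ − 32° = arccos(√0.7494) = 30.0°, giving θ ≈ 32 + 30.0 = 62.0°.

θ ≈ 62°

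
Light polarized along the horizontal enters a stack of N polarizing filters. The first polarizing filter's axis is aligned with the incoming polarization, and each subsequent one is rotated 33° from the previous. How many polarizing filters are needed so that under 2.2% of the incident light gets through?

N = 12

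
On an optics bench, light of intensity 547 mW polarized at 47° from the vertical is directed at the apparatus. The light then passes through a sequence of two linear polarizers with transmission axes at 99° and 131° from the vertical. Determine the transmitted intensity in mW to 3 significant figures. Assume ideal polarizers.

By Malus's law, I₁ = 547 mW · cos²(52°) = 207.3 mW.
I₂ = I₁ · cos²(32°) = 207.3 · 0.7192 = 149.1 mW.

I ≈ 149 mW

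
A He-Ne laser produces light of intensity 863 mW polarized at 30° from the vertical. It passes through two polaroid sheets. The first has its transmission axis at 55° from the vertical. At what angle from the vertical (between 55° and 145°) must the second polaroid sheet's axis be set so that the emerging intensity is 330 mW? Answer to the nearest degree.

θ ≈ 102°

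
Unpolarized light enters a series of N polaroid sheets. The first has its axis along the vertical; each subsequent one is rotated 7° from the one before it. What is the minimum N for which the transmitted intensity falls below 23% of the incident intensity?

First polarizer halves the unpolarized light: factor 1/2.
Each further stage multiplies by cos²(7°) = 0.9851.
After N polarizers: T = 0.5·0.9851^(N−1). Require T < 0.23 ⇒ N−1 > ln(0.23/0.5)/ln(0.9851) = 51.89, so N−1 ≥ 52 and N = 53.
Check: N=53 gives T = 0.2296 < 0.23; N=52 gives T = 0.2331.

N = 53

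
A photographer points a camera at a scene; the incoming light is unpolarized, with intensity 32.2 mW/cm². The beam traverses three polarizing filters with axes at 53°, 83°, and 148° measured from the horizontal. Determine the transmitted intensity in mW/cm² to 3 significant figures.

I ≈ 2.16 mW/cm²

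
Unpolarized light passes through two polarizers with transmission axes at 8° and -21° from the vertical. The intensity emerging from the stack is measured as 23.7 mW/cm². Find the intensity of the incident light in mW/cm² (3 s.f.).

Unpolarized light through the first polarizer → I₁ = ½ I₀, now polarized at 8°.
I₂ = I₁ cos²(-21° − 8°) = 0.5 I₀ · cos²(29°) = 0.3825 I₀.
So 23.7 mW/cm² = 0.3825 I₀, giving I₀ = 23.7/0.3825 = 61.96 mW/cm².

I₀ ≈ 62.0 mW/cm²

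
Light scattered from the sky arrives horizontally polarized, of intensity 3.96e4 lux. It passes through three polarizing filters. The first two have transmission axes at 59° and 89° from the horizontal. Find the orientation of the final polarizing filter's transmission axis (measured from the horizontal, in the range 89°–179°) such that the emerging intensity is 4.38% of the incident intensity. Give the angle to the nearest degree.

θ ≈ 151°

I₁ = I₀ cos²(59° − 0°) = I₀ cos²(59°) = 0.2653 I₀.
I₂ = I₁ cos²(89° − 59°) = 0.2653 I₀ · cos²(30°) = 0.1989 I₀.
Need I₃/I₀ = 0.0438, so cos²(θ − 89°) = 0.0438 / 0.1989 = 0.2202.
θ − 89° = arccos(√0.2202) = 62.0°, giving θ ≈ 89 + 62.0 = 151.0°.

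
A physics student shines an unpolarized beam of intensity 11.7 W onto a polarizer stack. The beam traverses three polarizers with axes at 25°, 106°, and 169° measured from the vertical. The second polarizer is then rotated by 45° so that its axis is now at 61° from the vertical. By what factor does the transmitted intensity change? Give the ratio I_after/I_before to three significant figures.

Before rotation:
Unpolarized light through the first polarizer → I₁ = ½ I₀, now polarized at 25°.
I₂ = I₁ cos²(106° − 25°) = 0.5 I₀ · cos²(81°) = 0.01224 I₀.
I₃ = I₂ cos²(169° − 106°) = 0.01224 I₀ · cos²(63°) = 0.002522 I₀.
After rotation:
Unpolarized light through the first polarizer → I₁ = ½ I₀, now polarized at 25°.
I₂ = I₁ cos²(61° − 25°) = 0.5 I₀ · cos²(36°) = 0.3273 I₀.
Angle between axes 2 and 3: 72°. I₃ = 0.3273 I₀ · cos²(72°) = 0.03125 I₀.
Ratio = 0.03125 / 0.002522 = 12.39.

I_new/I_old ≈ 12.4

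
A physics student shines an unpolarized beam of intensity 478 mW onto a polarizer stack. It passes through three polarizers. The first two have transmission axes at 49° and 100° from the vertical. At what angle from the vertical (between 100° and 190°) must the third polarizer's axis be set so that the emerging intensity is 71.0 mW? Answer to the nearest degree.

Unpolarized light through the first polarizer → I₁ = ½ I₀, now polarized at 49°.
I₂ = I₁ cos²(100° − 49°) = 0.5 I₀ · cos²(51°) = 0.198 I₀.
Target fraction: 71.0 / 478 mW = 0.1485 of I₀.
Need I₃/I₀ = 0.1485, so cos²(θ − 100°) = 0.1485 / 0.198 = 0.7501.
θ − 100° = arccos(√0.7501) = 30.0°, giving θ ≈ 100 + 30.0 = 130.0°.

θ ≈ 130°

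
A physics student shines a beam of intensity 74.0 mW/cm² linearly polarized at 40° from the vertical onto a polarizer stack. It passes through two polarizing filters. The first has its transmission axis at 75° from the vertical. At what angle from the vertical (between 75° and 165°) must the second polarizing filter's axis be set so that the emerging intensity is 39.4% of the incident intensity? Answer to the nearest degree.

θ ≈ 115°

By Malus's law, I₁ = I₀ cos²(75° − 40°) = I₀ cos²(35°) = 0.671 I₀.
Need I₂/I₀ = 0.394, so cos²(θ − 75°) = 0.394 / 0.671 = 0.5872.
θ − 75° = arccos(√0.5872) = 40.0°, giving θ ≈ 75 + 40.0 = 115.0°.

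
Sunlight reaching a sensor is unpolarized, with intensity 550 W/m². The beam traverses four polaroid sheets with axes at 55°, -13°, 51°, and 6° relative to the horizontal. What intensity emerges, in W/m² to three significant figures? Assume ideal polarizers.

Unpolarized light through the first polarizer → I₁ = 550 W/m²/2 = 275 W/m², polarized at 55°.
I₂ = I₁ · cos²(68°) = 275 · 0.1403 = 38.59 W/m².
I₃ = I₂ · cos²(64°) = 38.59 · 0.1922 = 7.416 W/m².
I₄ = I₃ · cos²(45°) = 7.416 · 0.5 = 3.708 W/m².

I ≈ 3.71 W/m²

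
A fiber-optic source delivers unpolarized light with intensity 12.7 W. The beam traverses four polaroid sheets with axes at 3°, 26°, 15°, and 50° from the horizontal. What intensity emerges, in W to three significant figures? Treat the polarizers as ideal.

Unpolarized light through the first polarizer → I₁ = 12.7 W/2 = 6.35 W, polarized at 3°.
I₂ = I₁ · cos²(23°) = 6.35 · 0.8473 = 5.381 W.
I₃ = I₂ · cos²(11°) = 5.381 · 0.9636 = 5.185 W.
I₄ = I₃ · cos²(35°) = 5.185 · 0.671 = 3.479 W.

I ≈ 3.48 W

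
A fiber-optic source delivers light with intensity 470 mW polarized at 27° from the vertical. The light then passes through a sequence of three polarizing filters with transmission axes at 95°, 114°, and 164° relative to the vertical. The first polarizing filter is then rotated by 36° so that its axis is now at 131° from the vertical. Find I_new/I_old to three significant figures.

Before rotation:
I₁ = I₀ cos²(95° − 27°) = I₀ cos²(68°) = 0.1403 I₀.
I₂ = I₁ cos²(114° − 95°) = 0.1403 I₀ · cos²(19°) = 0.1255 I₀.
I₃ = I₂ cos²(164° − 114°) = 0.1255 I₀ · cos²(50°) = 0.05184 I₀.
After rotation:
I₁ = I₀ cos²(131° − 27°) = I₀ cos²(76°) = 0.05853 I₀.
I₂ = I₁ cos²(114° − 131°) = 0.05853 I₀ · cos²(17°) = 0.05352 I₀.
I₃ = I₂ cos²(164° − 114°) = 0.05352 I₀ · cos²(50°) = 0.02211 I₀.
Ratio = 0.02211 / 0.05184 = 0.4266.

I_new/I_old ≈ 0.427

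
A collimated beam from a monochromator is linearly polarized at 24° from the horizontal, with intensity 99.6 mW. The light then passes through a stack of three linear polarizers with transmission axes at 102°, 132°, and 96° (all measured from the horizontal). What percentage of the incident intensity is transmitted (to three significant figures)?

≈ 2.12%

I₁ = 99.6 mW · cos²(78°) = 4.305 mW.
I₂ = I₁ · cos²(30°) = 4.305 · 0.75 = 3.229 mW.
I₃ = I₂ · cos²(36°) = 3.229 · 0.6545 = 2.113 mW.
That is 2.122% of the incident intensity.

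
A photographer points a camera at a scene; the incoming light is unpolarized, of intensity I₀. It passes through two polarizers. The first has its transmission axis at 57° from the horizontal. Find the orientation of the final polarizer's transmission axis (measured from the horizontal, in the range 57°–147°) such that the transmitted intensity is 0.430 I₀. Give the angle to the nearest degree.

θ ≈ 79°

Unpolarized light through the first polarizer → I₁ = ½ I₀, now polarized at 57°.
Need I₂/I₀ = 0.43, so cos²(θ − 57°) = 0.43 / 0.5 = 0.86.
θ − 57° = arccos(√0.86) = 22.0°, giving θ ≈ 57 + 22.0 = 79.0°.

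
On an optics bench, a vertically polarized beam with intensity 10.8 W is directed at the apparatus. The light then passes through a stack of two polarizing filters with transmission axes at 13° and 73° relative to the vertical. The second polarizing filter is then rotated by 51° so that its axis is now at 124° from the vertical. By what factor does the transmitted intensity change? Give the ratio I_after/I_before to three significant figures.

I_new/I_old ≈ 0.514

Before rotation:
I₁ = I₀ cos²(13° − 0°) = I₀ cos²(13°) = 0.9494 I₀.
I₂ = I₁ cos²(73° − 13°) = 0.9494 I₀ · cos²(60°) = 0.2373 I₀.
After rotation:
I₁ = I₀ cos²(13° − 0°) = I₀ cos²(13°) = 0.9494 I₀.
Angle between axes 1 and 2: 69°. I₂ = 0.9494 I₀ · cos²(69°) = 0.1219 I₀.
Ratio = 0.1219 / 0.2373 = 0.5137.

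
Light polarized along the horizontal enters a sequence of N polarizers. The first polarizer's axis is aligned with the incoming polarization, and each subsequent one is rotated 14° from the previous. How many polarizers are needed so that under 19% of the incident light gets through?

First polarizer is aligned with the polarization: full transmission.
Each further stage multiplies by cos²(14°) = 0.9415.
After N polarizers: T = 0.9415^(N−1). Require T < 0.19 ⇒ N−1 > ln(0.19)/ln(0.9415) = 27.54, so N−1 ≥ 28 and N = 29.
Check: N=29 gives T = 0.1848 < 0.19; N=28 gives T = 0.1963.

N = 29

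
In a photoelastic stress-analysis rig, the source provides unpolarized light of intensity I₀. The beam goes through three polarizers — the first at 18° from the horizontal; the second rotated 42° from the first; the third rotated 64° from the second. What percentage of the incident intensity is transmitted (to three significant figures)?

Unpolarized light through the first polarizer → I₁ = ½ I₀, now polarized at 18°.
I₂ = I₁ cos²(42°) = 0.5 · 0.5523 I₀ = 0.2761 I₀.
I₃ = I₂ cos²(64°) = 0.2761 · 0.1922 I₀ = 0.05306 I₀.
That is 5.306% of the incident intensity.

≈ 5.31%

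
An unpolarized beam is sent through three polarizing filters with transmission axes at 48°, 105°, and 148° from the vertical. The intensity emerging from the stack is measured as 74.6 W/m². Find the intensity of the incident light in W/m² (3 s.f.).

Unpolarized light through the first polarizer → I₁ = ½ I₀, now polarized at 48°.
I₂ = I₁ cos²(105° − 48°) = 0.5 I₀ · cos²(57°) = 0.1483 I₀.
I₃ = I₂ cos²(148° − 105°) = 0.1483 I₀ · cos²(43°) = 0.07933 I₀.
So 74.6 W/m² = 0.07933 I₀, giving I₀ = 74.6/0.07933 = 940.4 W/m².

I₀ ≈ 940 W/m²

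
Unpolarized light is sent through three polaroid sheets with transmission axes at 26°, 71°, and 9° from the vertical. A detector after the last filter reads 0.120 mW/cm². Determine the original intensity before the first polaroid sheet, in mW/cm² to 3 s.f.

Unpolarized light through the first polarizer → I₁ = ½ I₀, now polarized at 26°.
I₂ = I₁ cos²(71° − 26°) = 0.5 I₀ · cos²(45°) = 0.25 I₀.
I₃ = I₂ cos²(9° − 71°) = 0.25 I₀ · cos²(62°) = 0.0551 I₀.
So 0.120 mW/cm² = 0.0551 I₀, giving I₀ = 0.120/0.0551 = 2.178 mW/cm².

I₀ ≈ 2.18 mW/cm²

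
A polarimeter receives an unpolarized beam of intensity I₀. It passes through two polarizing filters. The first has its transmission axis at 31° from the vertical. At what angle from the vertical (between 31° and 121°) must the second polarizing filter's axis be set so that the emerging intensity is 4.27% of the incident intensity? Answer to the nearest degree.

Unpolarized light through the first polarizer → I₁ = ½ I₀, now polarized at 31°.
Need I₂/I₀ = 0.0427, so cos²(θ − 31°) = 0.0427 / 0.5 = 0.0854.
θ − 31° = arccos(√0.0854) = 73.0°, giving θ ≈ 31 + 73.0 = 104.0°.

θ ≈ 104°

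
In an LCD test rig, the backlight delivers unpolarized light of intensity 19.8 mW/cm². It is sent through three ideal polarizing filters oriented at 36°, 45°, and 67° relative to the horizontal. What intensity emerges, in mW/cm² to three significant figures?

Unpolarized light through the first polarizer → I₁ = 19.8 mW/cm²/2 = 9.9 mW/cm², polarized at 36°.
I₂ = I₁ · cos²(9°) = 9.9 · 0.9755 = 9.658 mW/cm².
I₃ = I₂ · cos²(22°) = 9.658 · 0.8597 = 8.302 mW/cm².

I ≈ 8.30 mW/cm²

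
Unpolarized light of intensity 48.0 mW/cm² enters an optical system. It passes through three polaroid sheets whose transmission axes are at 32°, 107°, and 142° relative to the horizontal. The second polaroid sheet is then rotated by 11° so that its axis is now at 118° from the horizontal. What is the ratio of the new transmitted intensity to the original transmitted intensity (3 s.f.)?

Before rotation:
Unpolarized light through the first polarizer → I₁ = ½ I₀, now polarized at 32°.
I₂ = I₁ cos²(107° − 32°) = 0.5 I₀ · cos²(75°) = 0.03349 I₀.
I₃ = I₂ cos²(142° − 107°) = 0.03349 I₀ · cos²(35°) = 0.02247 I₀.
After rotation:
Unpolarized light through the first polarizer → I₁ = ½ I₀, now polarized at 32°.
I₂ = I₁ cos²(118° − 32°) = 0.5 I₀ · cos²(86°) = 0.002433 I₀.
I₃ = I₂ cos²(142° − 118°) = 0.002433 I₀ · cos²(24°) = 0.00203 I₀.
Ratio = 0.00203 / 0.02247 = 0.09035.

I_new/I_old ≈ 0.0903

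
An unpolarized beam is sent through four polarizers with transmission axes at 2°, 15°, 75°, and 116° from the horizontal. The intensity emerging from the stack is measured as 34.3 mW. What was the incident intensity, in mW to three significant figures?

I₀ ≈ 507 mW

Unpolarized light through the first polarizer → I₁ = ½ I₀, now polarized at 2°.
I₂ = I₁ cos²(15° − 2°) = 0.5 I₀ · cos²(13°) = 0.4747 I₀.
I₃ = I₂ cos²(75° − 15°) = 0.4747 I₀ · cos²(60°) = 0.1187 I₀.
I₄ = I₃ cos²(116° − 75°) = 0.1187 I₀ · cos²(41°) = 0.0676 I₀.
So 34.3 mW = 0.0676 I₀, giving I₀ = 34.3/0.0676 = 507.4 mW.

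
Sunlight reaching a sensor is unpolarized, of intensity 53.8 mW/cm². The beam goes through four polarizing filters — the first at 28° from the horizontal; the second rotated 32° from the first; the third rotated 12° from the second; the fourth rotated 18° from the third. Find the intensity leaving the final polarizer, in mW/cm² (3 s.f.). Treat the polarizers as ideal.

I ≈ 16.7 mW/cm²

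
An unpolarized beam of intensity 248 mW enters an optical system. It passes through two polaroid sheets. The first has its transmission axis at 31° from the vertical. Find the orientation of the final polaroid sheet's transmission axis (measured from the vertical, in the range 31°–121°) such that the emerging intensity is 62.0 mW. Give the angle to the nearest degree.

Unpolarized light through the first polarizer → I₁ = ½ I₀, now polarized at 31°.
Target fraction: 62.0 / 248 mW = 0.25 of I₀.
Need I₂/I₀ = 0.25, so cos²(θ − 31°) = 0.25 / 0.5 = 0.5.
θ − 31° = arccos(√0.5) = 45.0°, giving θ ≈ 31 + 45.0 = 76.0°.

θ ≈ 76°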